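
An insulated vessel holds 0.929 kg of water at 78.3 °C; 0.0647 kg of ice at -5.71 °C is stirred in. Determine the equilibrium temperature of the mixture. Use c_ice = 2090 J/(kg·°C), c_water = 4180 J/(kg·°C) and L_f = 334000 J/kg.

T_f ≈ 67.8 °C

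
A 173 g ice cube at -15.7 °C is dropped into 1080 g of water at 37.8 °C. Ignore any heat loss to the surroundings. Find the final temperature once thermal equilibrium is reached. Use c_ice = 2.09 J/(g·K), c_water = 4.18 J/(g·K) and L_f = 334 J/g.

Taking heat into each body as positive, Σ m c ΔT = 0:
warm ice to 0 °C: 173×2.09×(0 − (-15.7)) = 5676.6
  melt ice: 173×334 = 57782
  warm the meltwater: 723.14 T
  water cools: 1080×4.18×(T − 37.8) = 4514.4(T − 37.8)
5237.5 T = 170644 − 63459 = 107186
T ≈ 20.46 °C (positive, so assuming full melt was valid).

T_f ≈ 20.5 °C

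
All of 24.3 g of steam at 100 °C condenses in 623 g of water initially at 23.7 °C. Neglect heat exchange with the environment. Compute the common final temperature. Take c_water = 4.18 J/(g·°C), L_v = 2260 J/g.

T_f ≈ 46.9 °C

Taking heat into each body as positive, Σ m c ΔT = 0:
latent heat released on condensation: 24.3·2260 = 54918
  condensate cools 100→T: 24.3·4.18·(T − 100) = 101.57(T − 100)
  original water: 2604.1(T − 23.7)
2705.7 T = 54918 + 10157 + 61718 = 126794
T ≈ 46.86 °C, under the boiling point, so the assumption holds.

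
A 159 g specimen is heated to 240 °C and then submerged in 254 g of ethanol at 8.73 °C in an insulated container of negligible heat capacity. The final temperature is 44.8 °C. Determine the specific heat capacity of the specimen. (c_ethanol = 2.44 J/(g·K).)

c ≈ 0.72 J/(g·K)

Heat lost by the specimen = heat gained by the ethanol:
159×c×(240 − 44.8) = 254×2.44×(44.8 − 8.73)
31037 c = 22355  ⇒  c ≈ 0.7203 J/(g·K)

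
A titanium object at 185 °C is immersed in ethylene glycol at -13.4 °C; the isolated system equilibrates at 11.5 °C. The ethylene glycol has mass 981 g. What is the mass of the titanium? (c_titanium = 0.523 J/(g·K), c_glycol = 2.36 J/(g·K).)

m ≈ 635 g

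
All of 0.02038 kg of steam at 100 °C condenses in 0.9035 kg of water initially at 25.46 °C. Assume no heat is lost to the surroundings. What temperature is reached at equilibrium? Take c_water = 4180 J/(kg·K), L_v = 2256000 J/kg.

Energy conservation, ΣQ = 0:
condense steam: −0.02038×2256000 = −45977; condensate cools 100→T: 0.02038×4180×(T − 100) = 85.19(T − 100); water warms: 0.9035×4180×(T − 25.46) = 3776.6(T − 25.46)
3861.8 T = 45977 + 8518.8 + 96153 = 150649
T ≈ 39.01 °C (< 100 °C, so full condensation is consistent).

T_f ≈ 39.0 °C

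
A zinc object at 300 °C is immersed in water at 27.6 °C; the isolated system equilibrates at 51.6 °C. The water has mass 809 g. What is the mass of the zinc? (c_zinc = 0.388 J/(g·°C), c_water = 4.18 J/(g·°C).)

Heat lost by the zinc = heat gained by the water:
m×0.388×(300 − 51.6) = 809×4.18×(51.6 − 27.6)
96.38 m = 81159  ⇒  m ≈ 842.1 g

m ≈ 842 g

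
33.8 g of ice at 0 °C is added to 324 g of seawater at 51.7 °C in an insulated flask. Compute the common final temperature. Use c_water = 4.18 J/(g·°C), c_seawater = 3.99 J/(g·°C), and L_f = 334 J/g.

Energy conservation, ΣQ = 0:
latent heat to melt: 33.8·334 = 11289
  meltwater 0→T: 33.8·4.18·T = 141.28 T
  seawater cools: 324·3.99·(T − 51.7) = 1292.8(T − 51.7)
1434 T = 66836 − 11289 = 55546
T ≈ 38.73 °C (positive, so assuming full melt was valid).

T_f ≈ 38.7 °C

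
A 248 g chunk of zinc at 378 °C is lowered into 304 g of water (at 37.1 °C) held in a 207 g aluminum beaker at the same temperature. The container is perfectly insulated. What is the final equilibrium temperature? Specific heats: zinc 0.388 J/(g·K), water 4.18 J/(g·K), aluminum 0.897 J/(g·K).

T_f ≈ 58.2 °C

Taking heat into each body as positive, Σ m c ΔT = 0:
248·0.388·(T − 378) + 304·4.18·(T − 37.1) + 207·0.897·(T − 37.1) = 0
1552.6 T = 90405
T = 90405/1552.6 ≈ 58.23 °C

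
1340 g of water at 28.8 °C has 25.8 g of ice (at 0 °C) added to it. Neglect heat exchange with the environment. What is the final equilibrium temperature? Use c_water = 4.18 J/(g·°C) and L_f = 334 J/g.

T_f ≈ 26.7 °C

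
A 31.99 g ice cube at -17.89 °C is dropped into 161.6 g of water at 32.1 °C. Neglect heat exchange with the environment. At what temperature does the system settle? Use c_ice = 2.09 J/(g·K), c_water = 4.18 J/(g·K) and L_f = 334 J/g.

Energy conservation, ΣQ = 0:
warm ice to 0 °C: 31.99×2.09×(0 − (-17.89)) = 1196.1
  fusion: m_ice L_f = 31.99×334 = 10685
  meltwater 0→T: 31.99×4.18×T = 133.72 T
  water: 675.49(T − 32.1)
809.21 T = 21683 − 11881 = 9802.4
T ≈ 12.11 °C. Since T > 0 °C, the all-ice-melts assumption holds.

T_f ≈ 12.1 °C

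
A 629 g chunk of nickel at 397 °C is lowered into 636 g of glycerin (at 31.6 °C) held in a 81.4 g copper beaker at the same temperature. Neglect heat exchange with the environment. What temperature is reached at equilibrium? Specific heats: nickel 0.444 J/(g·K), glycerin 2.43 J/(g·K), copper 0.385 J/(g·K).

T_f ≈ 86.6 °C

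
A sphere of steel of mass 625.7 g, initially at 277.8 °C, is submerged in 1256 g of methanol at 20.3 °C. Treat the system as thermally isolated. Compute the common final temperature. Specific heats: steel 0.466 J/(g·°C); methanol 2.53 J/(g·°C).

T_f ≈ 41.9 °C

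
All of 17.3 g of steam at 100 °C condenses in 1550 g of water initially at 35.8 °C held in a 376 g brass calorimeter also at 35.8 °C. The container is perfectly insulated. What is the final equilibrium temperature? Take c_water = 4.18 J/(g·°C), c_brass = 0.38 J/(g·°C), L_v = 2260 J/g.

T_f ≈ 42.3 °C

Taking heat into each body as positive, Σ m c ΔT = 0:
condense steam: −17.3×2260 = −39098; condensate cools 100→T: 17.3×4.18×(T − 100) = 72.31(T − 100); water warms: 1550×4.18×(T − 35.8) = 6479(T − 35.8); brass cup: 376×0.38×(T − 35.8) = 142.88(T − 35.8)
6694.2 T = 39098 + 7231.4 + 237063 = 283393
T ≈ 42.33 °C — below 100 °C, confirming all the steam condensed.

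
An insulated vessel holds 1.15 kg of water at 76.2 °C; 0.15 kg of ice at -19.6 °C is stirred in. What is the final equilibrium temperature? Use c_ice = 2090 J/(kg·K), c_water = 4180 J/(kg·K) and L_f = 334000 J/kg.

Setting the total heat transfer to zero:
warm ice to 0 °C: 0.15·2090·(0 − (-19.6)) = 6144.6
  melt ice: 0.15·334000 = 50100
  meltwater 0→T: 0.15·4180·T = 627 T
  water cools: 1.15·4180·(T − 76.2) = 4807(T − 76.2)
5434 T = 366293 − 56245 = 310049
T ≈ 57.06 °C (positive, so assuming full melt was valid).

T_f ≈ 57.1 °C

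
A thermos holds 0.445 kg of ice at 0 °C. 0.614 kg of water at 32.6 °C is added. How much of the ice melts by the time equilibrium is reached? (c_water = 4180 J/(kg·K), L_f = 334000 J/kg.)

Water can give up m c ΔT = 0.614·4180·32.6 = 83669 J before reaching 0 °C.
Melting all 0.445 kg of ice would need 0.445·334000 = 148630 J.
Since 83669 < 148630 J, not all the ice melts; equilibrium is at 0 °C.
m_melted·334000 = 83669  ⇒  m_melted ≈ 0.2505 kg.

m_melted ≈ 0.251 kg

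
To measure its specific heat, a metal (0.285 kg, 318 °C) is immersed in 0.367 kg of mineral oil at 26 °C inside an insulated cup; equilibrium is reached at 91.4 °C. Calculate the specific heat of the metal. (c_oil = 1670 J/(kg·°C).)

c ≈ 621 J/(kg·°C)

m_s c (T_s − T_f) = m_oil c_oil (T_f − T_0):
0.285·c·(318 − 91.4) = 0.367·1670·(91.4 − 26)
64.58 c = 40083  ⇒  c ≈ 620.7 J/(kg·°C)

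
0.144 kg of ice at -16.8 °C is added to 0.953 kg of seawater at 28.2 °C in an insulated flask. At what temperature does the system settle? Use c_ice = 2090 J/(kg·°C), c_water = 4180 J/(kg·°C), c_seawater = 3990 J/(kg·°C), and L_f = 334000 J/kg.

T_f ≈ 12.3 °C

Sum of m c ΔT and latent-heat terms is zero:
ice -16.8→0 °C: 0.144·2090·16.8 = 5056.1
  latent heat to melt: 0.144·334000 = 48096
  meltwater 0→T: 0.144·4180·T = 601.92 T
  seawater: 3802.5(T − 28.2)
4404.4 T = 107230 − 53152 = 54078
T ≈ 12.28 °C (positive, so assuming full melt was valid).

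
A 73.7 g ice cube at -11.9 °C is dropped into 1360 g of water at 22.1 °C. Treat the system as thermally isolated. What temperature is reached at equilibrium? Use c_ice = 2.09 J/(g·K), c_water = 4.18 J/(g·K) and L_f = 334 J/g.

Energy balance with sensible and latent terms:
ice -11.9→0 °C: 73.7·2.09·11.9 = 1833; melt ice: 73.7·334 = 24616; meltwater 0→T: 73.7·4.18·T = 308.07 T; water: 5684.8(T − 22.1)
5992.9 T = 125634 − 26449 = 99185
T ≈ 16.55 °C — above 0 °C, consistent with complete melting.

T_f ≈ 16.6 °C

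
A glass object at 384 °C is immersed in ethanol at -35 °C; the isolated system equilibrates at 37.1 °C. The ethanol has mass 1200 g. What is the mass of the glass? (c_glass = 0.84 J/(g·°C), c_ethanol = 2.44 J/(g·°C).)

m ≈ 724 g

Heat lost by the glass = heat gained by the ethanol:
m·0.84·(384 − 37.1) = 1200·2.44·(37.1 − (-35))
291.4 m = 211109  ⇒  m ≈ 724.5 g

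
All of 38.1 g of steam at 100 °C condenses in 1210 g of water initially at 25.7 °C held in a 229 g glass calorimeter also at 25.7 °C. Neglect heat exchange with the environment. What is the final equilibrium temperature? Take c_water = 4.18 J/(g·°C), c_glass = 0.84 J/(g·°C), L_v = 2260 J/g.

T_f ≈ 43.8 °C

Setting the total heat transfer to zero:
steam→water at 100 °C releases m L_v = 38.1×2260 = 86106
  condensate cools 100→T: 38.1×4.18×(T − 100) = 159.26(T − 100)
  water warms: 1210×4.18×(T − 25.7) = 5057.8(T − 25.7)
  glass cup: 229×0.84×(T − 25.7) = 192.36(T − 25.7)
5409.4 T = 86106 + 15926 + 134929 = 236961
T ≈ 43.81 °C — below 100 °C, confirming all the steam condensed.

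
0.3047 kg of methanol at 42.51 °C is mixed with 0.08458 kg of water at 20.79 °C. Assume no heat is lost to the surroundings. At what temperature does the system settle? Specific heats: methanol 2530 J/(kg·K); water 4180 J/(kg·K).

T_f is the heat-capacity-weighted average of the initial temperatures:
T_f = (770.89*42.51 + 353.54*20.79) / (770.89 + 353.54)
    = 40121 / 1124.4 ≈ 35.68 °C

T_f ≈ 35.7 °C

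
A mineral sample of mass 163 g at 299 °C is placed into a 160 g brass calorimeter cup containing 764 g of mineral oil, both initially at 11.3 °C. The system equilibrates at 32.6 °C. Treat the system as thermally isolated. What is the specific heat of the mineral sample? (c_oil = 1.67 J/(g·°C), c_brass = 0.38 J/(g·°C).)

c ≈ 0.656 J/(g·°C)

Net heat exchanged in the isolated system is zero:
163·c·(32.6 − 299) + 764·1.67·(32.6 − 11.3) + 160·0.38·(32.6 − 11.3) = 0
-43423 c = -28471
c = -28471/-43423 ≈ 0.6557 J/(g·°C)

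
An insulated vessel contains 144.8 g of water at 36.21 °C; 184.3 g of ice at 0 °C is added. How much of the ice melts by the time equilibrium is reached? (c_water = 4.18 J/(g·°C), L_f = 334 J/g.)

Cooling the water to 0 °C releases 144.8·4.18·36.21 = 21917 J.
Fully melting the ice requires m_ice L_f = 184.3·334 = 61556 J.
Since 21917 < 61556 J, not all the ice melts; equilibrium is at 0 °C.
Mass melted = 21917/334 ≈ 65.62 g.

m_melted ≈ 65.6 g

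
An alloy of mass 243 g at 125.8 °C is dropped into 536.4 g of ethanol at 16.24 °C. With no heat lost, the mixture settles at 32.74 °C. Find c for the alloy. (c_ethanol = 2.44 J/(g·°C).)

c ≈ 0.955 J/(g·°C)

Setting the total heat transfer to zero:
243×c×(32.74 − 125.8) + 536.4×2.44×(32.74 − 16.24) = 0
-22614 c = -21595
c = -21595/-22614 ≈ 0.955 J/(g·°C)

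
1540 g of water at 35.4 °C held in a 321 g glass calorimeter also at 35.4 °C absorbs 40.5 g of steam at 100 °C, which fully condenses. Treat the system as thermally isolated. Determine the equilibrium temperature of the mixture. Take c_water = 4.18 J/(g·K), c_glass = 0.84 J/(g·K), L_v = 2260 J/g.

T_f ≈ 50.3 °C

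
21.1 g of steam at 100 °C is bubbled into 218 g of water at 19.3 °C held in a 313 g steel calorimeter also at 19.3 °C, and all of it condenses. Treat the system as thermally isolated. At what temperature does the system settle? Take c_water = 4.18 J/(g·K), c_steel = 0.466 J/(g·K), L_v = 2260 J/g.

T_f ≈ 67.2 °C

Setting the total heat transfer to zero:
condense steam: −21.1·2260 = −47686; condensed water 100 °C→T: 88.2(T − 100); original water: 911.24(T − 19.3); cup: 145.86(T − 19.3)
1145.3 T = 47686 + 8819.8 + 20402 = 76908
T ≈ 67.15 °C, under the boiling point, so the assumption holds.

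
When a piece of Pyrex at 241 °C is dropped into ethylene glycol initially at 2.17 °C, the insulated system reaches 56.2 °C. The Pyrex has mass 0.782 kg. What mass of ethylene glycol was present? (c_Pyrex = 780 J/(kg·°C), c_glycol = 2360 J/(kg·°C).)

m ≈ 0.884 kg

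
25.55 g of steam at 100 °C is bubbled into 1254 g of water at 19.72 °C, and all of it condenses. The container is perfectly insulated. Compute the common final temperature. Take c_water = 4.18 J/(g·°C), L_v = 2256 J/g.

T_f ≈ 32.1 °C

Energy conservation, ΣQ = 0:
condense steam: −25.55×2256 = −57641
  condensed water 100 °C→T: 106.8(T − 100)
  water warms: 1254×4.18×(T − 19.72) = 5241.7(T − 19.72)
5348.5 T = 57641 + 10680 + 103367 = 171687
T ≈ 32.10 °C — below 100 °C, confirming all the steam condensed.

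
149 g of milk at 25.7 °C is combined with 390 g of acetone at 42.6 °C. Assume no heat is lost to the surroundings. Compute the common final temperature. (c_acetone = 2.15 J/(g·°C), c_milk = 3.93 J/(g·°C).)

T_f ≈ 35.7 °C

Heat gained plus heat lost sum to zero:
390*2.15*(T − 42.6) + 149*3.93*(T − 25.7) = 0
838.5(T − 42.6) + 585.57(T − 25.7) = 0
(838.5 + 585.57) T = 838.5*42.6 + 585.57*25.7
T = 50769/1424.1 ≈ 35.65 °C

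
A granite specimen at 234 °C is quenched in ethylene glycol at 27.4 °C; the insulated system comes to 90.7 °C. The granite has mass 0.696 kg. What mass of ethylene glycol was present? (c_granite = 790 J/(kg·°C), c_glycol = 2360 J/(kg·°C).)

Heat lost by the granite = heat gained by the glycol:
0.696×790×(234 − 90.7) = m×2360×(90.7 − 27.4)
149388 m = 78792  ⇒  m ≈ 0.5274 kg

m ≈ 0.527 kg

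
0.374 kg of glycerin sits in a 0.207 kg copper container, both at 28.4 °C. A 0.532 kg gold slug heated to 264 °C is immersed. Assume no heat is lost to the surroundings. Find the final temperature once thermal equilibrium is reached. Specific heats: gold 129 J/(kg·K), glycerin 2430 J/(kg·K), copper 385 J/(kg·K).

T_f ≈ 43.7 °C

Energy conservation, ΣQ = 0:
0.532·129·(T − 264) + 0.374·2430·(T − 28.4) + 0.207·385·(T − 28.4) = 0
(68.63 + 908.82 + 79.69) T = 68.63·264 + 908.82·28.4 + 79.69·28.4
T ≈ 43.69 °C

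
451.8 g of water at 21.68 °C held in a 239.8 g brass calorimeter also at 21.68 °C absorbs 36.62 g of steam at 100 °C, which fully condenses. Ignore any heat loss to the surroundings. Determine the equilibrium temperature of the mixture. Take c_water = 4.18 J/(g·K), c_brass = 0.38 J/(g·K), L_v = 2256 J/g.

Conservation of energy gives ΣQ = 0:
steam→water at 100 °C releases m L_v = 36.62·2256 = 82615; condensed water 100 °C→T: 153.07(T − 100); water warms: 451.8·4.18·(T − 21.68) = 1888.5(T − 21.68); brass cup: 239.8·0.38·(T − 21.68) = 91.12(T − 21.68)
2132.7 T = 82615 + 15307 + 42919 = 140841
T ≈ 66.04 °C (< 100 °C, so full condensation is consistent).

T_f ≈ 66.0 °C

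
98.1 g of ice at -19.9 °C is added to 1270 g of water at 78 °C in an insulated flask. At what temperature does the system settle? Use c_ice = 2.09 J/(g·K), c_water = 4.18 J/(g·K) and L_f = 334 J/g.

Heat gained plus heat lost sum to zero:
warm ice to 0 °C: 98.1·2.09·(0 − (-19.9)) = 4080.1
  melt ice: 98.1·334 = 32765
  warm the meltwater: 410.06 T
  water: 5308.6(T − 78)
5718.7 T = 414071 − 36845 = 377225
T ≈ 65.96 °C. Since T > 0 °C, the all-ice-melts assumption holds.

T_f ≈ 66.0 °C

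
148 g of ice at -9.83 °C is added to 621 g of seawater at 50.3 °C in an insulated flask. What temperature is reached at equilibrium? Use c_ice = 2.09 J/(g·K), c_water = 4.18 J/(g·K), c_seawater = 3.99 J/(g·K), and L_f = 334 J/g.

T_f ≈ 23.3 °C

Energy conservation, ΣQ = 0:
warm ice to 0 °C: 148×2.09×(0 − (-9.83)) = 3040.6
  fusion: m_ice L_f = 148×334 = 49432
  warm the meltwater: 618.64 T
  seawater: 2477.8(T − 50.3)
3096.4 T = 124633 − 52473 = 72160
T ≈ 23.30 °C. Since T > 0 °C, the all-ice-melts assumption holds.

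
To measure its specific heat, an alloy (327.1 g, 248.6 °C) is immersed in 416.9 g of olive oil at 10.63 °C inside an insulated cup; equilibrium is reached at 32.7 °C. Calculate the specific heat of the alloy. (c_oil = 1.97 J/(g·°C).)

c ≈ 0.257 J/(g·°C)

m_s c (T_s − T_f) = m_oil c_oil (T_f − T_0):
327.1·c·(248.6 − 32.7) = 416.9·1.97·(32.7 − 10.63)
70621 c = 18126  ⇒  c ≈ 0.2567 J/(g·°C)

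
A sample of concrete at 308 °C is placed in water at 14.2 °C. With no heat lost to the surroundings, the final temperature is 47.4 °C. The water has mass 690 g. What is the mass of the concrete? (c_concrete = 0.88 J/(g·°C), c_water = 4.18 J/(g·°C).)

m ≈ 418 g

Heat lost by the concrete = heat gained by the water:
m·0.88·(308 − 47.4) = 690·4.18·(47.4 − 14.2)
229.33 m = 95755  ⇒  m ≈ 417.5 g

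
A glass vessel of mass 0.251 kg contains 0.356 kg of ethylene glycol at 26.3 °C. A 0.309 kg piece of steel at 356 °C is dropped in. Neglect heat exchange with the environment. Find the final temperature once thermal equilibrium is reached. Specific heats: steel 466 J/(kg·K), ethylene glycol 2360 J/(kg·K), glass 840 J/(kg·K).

T_f ≈ 66.0 °C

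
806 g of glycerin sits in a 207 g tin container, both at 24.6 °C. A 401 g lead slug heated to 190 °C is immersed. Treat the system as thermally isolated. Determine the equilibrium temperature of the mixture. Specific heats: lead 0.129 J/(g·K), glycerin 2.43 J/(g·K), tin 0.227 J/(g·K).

Net heat exchanged in the isolated system is zero:
401*0.129*(T − 190) + 806*2.43*(T − 24.6) + 207*0.227*(T − 24.6) = 0
(51.73 + 1958.6 + 46.99) T = 51.73*190 + 1958.6*24.6 + 46.99*24.6
T ≈ 28.76 °C

T_f ≈ 28.8 °C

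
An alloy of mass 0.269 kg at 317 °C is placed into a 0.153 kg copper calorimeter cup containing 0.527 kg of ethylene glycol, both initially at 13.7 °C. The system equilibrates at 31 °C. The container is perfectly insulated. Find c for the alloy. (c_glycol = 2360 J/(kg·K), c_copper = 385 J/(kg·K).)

Conservation of energy gives ΣQ = 0:
0.269×c×(31 − 317) + 0.527×2360×(31 − 13.7) + 0.153×385×(31 − 13.7) = 0
-76.93 c = -22535
c = -22535/-76.93 ≈ 292.9 J/(kg·K)

c ≈ 293 J/(kg·K)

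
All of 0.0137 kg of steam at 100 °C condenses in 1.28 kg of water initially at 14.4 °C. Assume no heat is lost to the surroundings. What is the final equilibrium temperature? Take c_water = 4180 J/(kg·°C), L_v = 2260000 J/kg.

Heat gained plus heat lost sum to zero:
latent heat released on condensation: 0.0137·2260000 = 30962; condensed water 100 °C→T: 57.27(T − 100); water warms: 1.28·4180·(T − 14.4) = 5350.4(T − 14.4)
5407.7 T = 30962 + 5726.6 + 77046 = 113734
T ≈ 21.03 °C — below 100 °C, confirming all the steam condensed.

T_f ≈ 21.0 °C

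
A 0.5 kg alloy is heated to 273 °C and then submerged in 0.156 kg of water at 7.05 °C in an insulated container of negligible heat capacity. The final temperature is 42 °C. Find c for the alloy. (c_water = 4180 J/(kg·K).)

c ≈ 197 J/(kg·K)

m_s c (T_s − T_f) = m_water c_water (T_f − T_0):
0.5·c·(273 − 42) = 0.156·4180·(42 − 7.05)
115.5 c = 22790  ⇒  c ≈ 197.3 J/(kg·K)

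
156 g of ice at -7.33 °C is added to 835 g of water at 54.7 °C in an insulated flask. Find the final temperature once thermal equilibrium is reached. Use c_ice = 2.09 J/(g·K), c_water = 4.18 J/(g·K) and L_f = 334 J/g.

Energy balance with sensible and latent terms:
warm ice to 0 °C: 156·2.09·(0 − (-7.33)) = 2389.9; fusion: m_ice L_f = 156·334 = 52104; meltwater 0→T: 156·4.18·T = 652.08 T; water cools: 835·4.18·(T − 54.7) = 3490.3(T − 54.7)
4142.4 T = 190919 − 54494 = 136426
T ≈ 32.93 °C — above 0 °C, consistent with complete melting.

T_f ≈ 32.9 °C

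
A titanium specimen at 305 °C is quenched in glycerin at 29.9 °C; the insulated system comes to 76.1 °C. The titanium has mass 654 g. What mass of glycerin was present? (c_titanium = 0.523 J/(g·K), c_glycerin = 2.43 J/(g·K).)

m ≈ 697 g

Energy conservation, ΣQ = 0:
654·0.523·(76.1 − 305) + m·2.43·(76.1 − 29.9) = 0
112.27 m = 78293
m = 78293/112.27 ≈ 697.4 g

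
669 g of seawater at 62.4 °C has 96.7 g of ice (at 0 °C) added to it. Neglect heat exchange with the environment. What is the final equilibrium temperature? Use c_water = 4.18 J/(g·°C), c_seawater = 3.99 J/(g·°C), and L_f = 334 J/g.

Setting the total heat transfer to zero:
melt ice: 96.7·334 = 32298; meltwater 0→T: 96.7·4.18·T = 404.21 T; seawater: 2669.3(T − 62.4)
3073.5 T = 166565 − 32298 = 134267
T ≈ 43.69 °C — above 0 °C, consistent with complete melting.

T_f ≈ 43.7 °C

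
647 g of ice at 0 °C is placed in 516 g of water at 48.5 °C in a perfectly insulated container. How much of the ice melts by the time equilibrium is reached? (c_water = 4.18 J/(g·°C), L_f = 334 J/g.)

m_melted ≈ 313 g

Cooling the water to 0 °C releases 516·4.18·48.5 = 104609 J.
To melt every bit of ice: 647·334 = 216098 J.
Since 104609 < 216098 J, not all the ice melts; equilibrium is at 0 °C.
m_melt = 104609 / L_f = 313.2 g.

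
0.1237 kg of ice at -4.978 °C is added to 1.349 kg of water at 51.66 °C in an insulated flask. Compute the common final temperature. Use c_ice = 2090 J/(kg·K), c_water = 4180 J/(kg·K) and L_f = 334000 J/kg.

T_f ≈ 40.4 °C

Let T be the final temperature. ΣQ_i = 0:
warm ice to 0 °C: 0.1237×2090×(0 − (-4.978)) = 1287
  latent heat to melt: 0.1237×334000 = 41316
  meltwater 0→T: 0.1237×4180×T = 517.07 T
  water: 5638.8(T − 51.66)
6155.9 T = 291301 − 42603 = 248699
T ≈ 40.40 °C (positive, so assuming full melt was valid).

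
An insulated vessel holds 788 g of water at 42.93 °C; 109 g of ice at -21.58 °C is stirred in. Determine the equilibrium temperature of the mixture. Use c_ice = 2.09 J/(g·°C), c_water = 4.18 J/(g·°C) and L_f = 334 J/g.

T_f ≈ 26.7 °C

Let T be the final temperature. ΣQ_i = 0:
ice -21.58→0 °C: 109·2.09·21.58 = 4916.1; latent heat to melt: 109·334 = 36406; warm the meltwater: 455.62 T; water cools: 788·4.18·(T − 42.93) = 3293.8(T − 42.93)
3749.5 T = 141405 − 41322 = 100082
T ≈ 26.69 °C (positive, so assuming full melt was valid).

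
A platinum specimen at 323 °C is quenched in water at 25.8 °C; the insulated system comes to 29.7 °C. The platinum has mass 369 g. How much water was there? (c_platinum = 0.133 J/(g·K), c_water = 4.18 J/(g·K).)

m ≈ 883 g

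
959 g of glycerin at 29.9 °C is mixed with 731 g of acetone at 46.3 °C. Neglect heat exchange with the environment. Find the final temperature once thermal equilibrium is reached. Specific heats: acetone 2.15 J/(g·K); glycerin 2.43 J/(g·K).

T_f ≈ 36.5 °C

Setting the total heat transfer to zero:
731*2.15*(T − 46.3) + 959*2.43*(T − 29.9) = 0
(1571.6 + 2330.4) T = 1571.6*46.3 + 2330.4*29.9
T = 142445 / 3902 = 36.5 °C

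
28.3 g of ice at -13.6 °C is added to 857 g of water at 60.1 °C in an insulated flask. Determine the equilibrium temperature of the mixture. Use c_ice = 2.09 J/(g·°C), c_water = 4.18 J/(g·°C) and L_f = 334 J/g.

Taking heat into each body as positive, Σ m c ΔT = 0:
warm ice to 0 °C: 28.3×2.09×(0 − (-13.6)) = 804.4; fusion: m_ice L_f = 28.3×334 = 9452.2; meltwater 0→T: 28.3×4.18×T = 118.29 T; water cools: 857×4.18×(T − 60.1) = 3582.3(T − 60.1)
3700.6 T = 215294 − 10257 = 205037
T ≈ 55.41 °C. Since T > 0 °C, the all-ice-melts assumption holds.

T_f ≈ 55.4 °C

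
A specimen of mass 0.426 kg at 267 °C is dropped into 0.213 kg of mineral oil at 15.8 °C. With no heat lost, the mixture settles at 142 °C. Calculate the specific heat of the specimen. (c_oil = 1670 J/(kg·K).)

m_s c (T_s − T_f) = m_oil c_oil (T_f − T_0):
0.426×c×(267 − 142) = 0.213×1670×(142 − 15.8)
53.25 c = 44891  ⇒  c ≈ 843 J/(kg·K)

c ≈ 843 J/(kg·K)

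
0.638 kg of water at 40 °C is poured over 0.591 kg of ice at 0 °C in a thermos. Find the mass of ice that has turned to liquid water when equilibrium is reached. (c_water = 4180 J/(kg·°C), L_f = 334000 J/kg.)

Heat available from the water dropping to 0 °C: 0.638×4180×40 = 106674 J.
Melting all 0.591 kg of ice would need 0.591×334000 = 197394 J.
That's not enough to melt it all — equilibrium is at 0 °C with ice remaining.
Mass melted = 106674/334000 ≈ 0.3194 kg.

m_melted ≈ 0.319 kg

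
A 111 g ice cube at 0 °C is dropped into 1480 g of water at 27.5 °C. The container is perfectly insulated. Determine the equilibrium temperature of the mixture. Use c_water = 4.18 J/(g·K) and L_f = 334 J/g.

T_f ≈ 20.0 °C

Let T be the final temperature. ΣQ_i = 0:
latent heat to melt: 111·334 = 37074
  warm the meltwater: 463.98 T
  water cools: 1480·4.18·(T − 27.5) = 6186.4(T − 27.5)
6650.4 T = 170126 − 37074 = 133052
T ≈ 20.01 °C — above 0 °C, consistent with complete melting.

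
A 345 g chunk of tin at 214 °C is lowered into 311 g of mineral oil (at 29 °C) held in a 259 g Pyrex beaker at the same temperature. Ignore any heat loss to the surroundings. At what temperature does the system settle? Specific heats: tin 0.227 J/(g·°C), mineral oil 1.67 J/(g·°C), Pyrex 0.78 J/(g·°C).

Net heat exchanged in the isolated system is zero:
345×0.227×(T − 214) + 311×1.67×(T − 29) + 259×0.78×(T − 29) = 0
(78.31 + 519.37 + 202.02) T = 78.31×214 + 519.37×29 + 202.02×29
T = 37680/799.71 ≈ 47.12 °C

T_f ≈ 47.1 °C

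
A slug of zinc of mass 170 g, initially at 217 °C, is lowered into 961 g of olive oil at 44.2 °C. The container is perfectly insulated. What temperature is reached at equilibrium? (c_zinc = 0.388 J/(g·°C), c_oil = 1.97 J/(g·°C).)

Let T be the final temperature. ΣQ_i = 0:
170·0.388·(T − 217) + 961·1.97·(T − 44.2) = 0
(65.96 + 1893.2) T = 65.96·217 + 1893.2·44.2
T = 97991 / 1959.1 = 50 °C

T_f ≈ 50.0 °C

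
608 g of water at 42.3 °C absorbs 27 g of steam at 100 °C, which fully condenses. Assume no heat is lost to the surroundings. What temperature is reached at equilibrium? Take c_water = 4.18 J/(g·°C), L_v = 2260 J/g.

Setting the total heat transfer to zero:
steam→water at 100 °C releases m L_v = 27×2260 = 61020; condensate cools 100→T: 27×4.18×(T − 100) = 112.86(T − 100); water warms: 608×4.18×(T − 42.3) = 2541.4(T − 42.3)
2654.3 T = 61020 + 11286 + 107503 = 179809
T ≈ 67.74 °C, under the boiling point, so the assumption holds.

T_f ≈ 67.7 °C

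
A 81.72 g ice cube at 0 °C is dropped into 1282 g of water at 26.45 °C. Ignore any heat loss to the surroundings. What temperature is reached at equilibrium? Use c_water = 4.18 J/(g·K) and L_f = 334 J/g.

T_f ≈ 20.1 °C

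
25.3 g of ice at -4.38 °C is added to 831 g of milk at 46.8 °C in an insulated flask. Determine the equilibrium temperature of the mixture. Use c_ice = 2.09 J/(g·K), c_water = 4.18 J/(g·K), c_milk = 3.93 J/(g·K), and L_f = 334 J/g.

Conservation of energy gives ΣQ = 0:
warm ice to 0 °C: 25.3×2.09×(0 − (-4.38)) = 231.6; melt ice: 25.3×334 = 8450.2; meltwater 0→T: 25.3×4.18×T = 105.75 T; milk: 3265.8(T − 46.8)
3371.6 T = 152841 − 8681.8 = 144159
T ≈ 42.76 °C — above 0 °C, consistent with complete melting.

T_f ≈ 42.8 °C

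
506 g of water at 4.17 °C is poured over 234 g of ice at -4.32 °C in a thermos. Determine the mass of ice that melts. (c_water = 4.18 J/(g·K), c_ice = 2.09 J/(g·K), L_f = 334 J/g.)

m_melted ≈ 20.1 g

Water can give up m c ΔT = 506×4.18×4.17 = 8819.9 J before reaching 0 °C.
Warming the ice to 0 °C takes 234×2.09×4.32 = 2112.7 J, leaving 6707.1 J for melting.
Melting all 234 g of ice would need 234×334 = 78156 J.
6707.1 J < 78156 J, so only part of the ice melts and the system sits at 0 °C.
m_melted×334 = 6707.1  ⇒  m_melted ≈ 20.08 g.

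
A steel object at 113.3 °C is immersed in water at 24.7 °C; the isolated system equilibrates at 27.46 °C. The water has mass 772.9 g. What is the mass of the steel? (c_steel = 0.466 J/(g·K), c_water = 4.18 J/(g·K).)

Heat lost by the steel = heat gained by the water:
m·0.466·(113.3 − 27.46) = 772.9·4.18·(27.46 − 24.7)
40 m = 8916.8  ⇒  m ≈ 222.9 g

m ≈ 223 g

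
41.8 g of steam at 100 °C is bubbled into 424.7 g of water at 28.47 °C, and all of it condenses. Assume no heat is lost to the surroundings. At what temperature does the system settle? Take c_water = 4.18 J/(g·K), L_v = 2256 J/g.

T_f ≈ 83.2 °C

Energy balance with sensible and latent terms:
latent heat released on condensation: 41.8×2256 = 94301; condensate cools 100→T: 41.8×4.18×(T − 100) = 174.72(T − 100); water warms: 424.7×4.18×(T − 28.47) = 1775.2(T − 28.47)
1950 T = 94301 + 17472 + 50541 = 162314
T ≈ 83.24 °C — below 100 °C, confirming all the steam condensed.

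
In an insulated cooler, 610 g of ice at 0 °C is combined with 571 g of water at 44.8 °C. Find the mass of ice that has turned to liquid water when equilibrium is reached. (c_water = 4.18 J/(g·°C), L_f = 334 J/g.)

Cooling the water to 0 °C releases 571×4.18×44.8 = 106928 J.
Fully melting the ice requires m_ice L_f = 610×334 = 203740 J.
That's not enough to melt it all — equilibrium is at 0 °C with ice remaining.
m_melt = 106928 / L_f = 320.1 g.

m_melted ≈ 320 g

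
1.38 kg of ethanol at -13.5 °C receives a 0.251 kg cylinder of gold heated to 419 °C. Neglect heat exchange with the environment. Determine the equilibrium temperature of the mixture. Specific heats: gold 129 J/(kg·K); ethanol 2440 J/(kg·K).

T_f ≈ -9.4 °C

Heat lost by the gold equals heat gained by the ethanol:
0.251×129×(419 − T) = 1.38×2440×(T − (-13.5))
32.38(419 − T) = 3367.2(T − (-13.5))
3399.6 T = -31890  ⇒  T ≈ -9.38 °C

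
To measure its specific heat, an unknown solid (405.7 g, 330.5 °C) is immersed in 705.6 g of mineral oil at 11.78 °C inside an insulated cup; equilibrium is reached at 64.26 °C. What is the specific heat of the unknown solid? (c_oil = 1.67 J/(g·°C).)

c ≈ 0.573 J/(g·°C)

Heat gained plus heat lost sum to zero:
405.7×c×(64.26 − 330.5) + 705.6×1.67×(64.26 − 11.78) = 0
-108014 c = -61840
c = -61840/-108014 ≈ 0.5725 J/(g·°C)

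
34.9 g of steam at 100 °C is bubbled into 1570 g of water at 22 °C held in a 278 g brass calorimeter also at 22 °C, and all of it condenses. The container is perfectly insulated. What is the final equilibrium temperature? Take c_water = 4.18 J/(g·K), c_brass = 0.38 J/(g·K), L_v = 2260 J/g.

T_f ≈ 35.2 °C

Sum of m c ΔT and latent-heat terms is zero:
steam→water at 100 °C releases m L_v = 34.9·2260 = 78874
  condensed water 100 °C→T: 145.88(T − 100)
  water warms: 1570·4.18·(T − 22) = 6562.6(T − 22)
  cup: 105.64(T − 22)
6814.1 T = 78874 + 14588 + 146701 = 240163
T ≈ 35.24 °C (< 100 °C, so full condensation is consistent).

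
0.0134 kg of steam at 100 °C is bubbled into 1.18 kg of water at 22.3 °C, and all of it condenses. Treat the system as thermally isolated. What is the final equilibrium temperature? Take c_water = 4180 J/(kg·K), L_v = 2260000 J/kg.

Setting the total heat transfer to zero:
condense steam: −0.0134×2260000 = −30284
  condensed water 100 °C→T: 56.01(T − 100)
  water warms: 1.18×4180×(T − 22.3) = 4932.4(T − 22.3)
4988.4 T = 30284 + 5601.2 + 109993 = 145878
T ≈ 29.24 °C — below 100 °C, confirming all the steam condensed.

T_f ≈ 29.2 °C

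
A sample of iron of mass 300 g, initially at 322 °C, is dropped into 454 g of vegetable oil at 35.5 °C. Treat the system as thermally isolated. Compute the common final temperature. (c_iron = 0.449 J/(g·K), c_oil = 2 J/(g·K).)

Net heat exchanged in the isolated system is zero:
300·0.449·(T − 322) + 454·2·(T − 35.5) = 0
134.7(T − 322) + 908(T − 35.5) = 0
1042.7 T = 75607
T = 75607 / 1042.7 = 72.5 °C

T_f ≈ 72.5 °C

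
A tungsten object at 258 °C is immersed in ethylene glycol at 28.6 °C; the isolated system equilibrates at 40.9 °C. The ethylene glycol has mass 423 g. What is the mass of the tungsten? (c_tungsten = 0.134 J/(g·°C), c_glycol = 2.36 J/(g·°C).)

|Q_tungsten| = |Q_glycol|:
m×0.134×(258 − 40.9) = 423×2.36×(40.9 − 28.6)
29.09 m = 12279  ⇒  m ≈ 422.1 g

m ≈ 422 g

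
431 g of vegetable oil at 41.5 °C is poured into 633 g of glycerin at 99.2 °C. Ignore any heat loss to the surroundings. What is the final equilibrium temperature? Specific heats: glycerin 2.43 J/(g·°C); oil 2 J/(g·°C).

T_f ≈ 78.5 °C

Net heat exchanged in the isolated system is zero:
633×2.43×(T − 99.2) + 431×2×(T − 41.5) = 0
(1538.2 + 862) T = 1538.2×99.2 + 862×41.5
T = 188361/2400.2 ≈ 78.48 °C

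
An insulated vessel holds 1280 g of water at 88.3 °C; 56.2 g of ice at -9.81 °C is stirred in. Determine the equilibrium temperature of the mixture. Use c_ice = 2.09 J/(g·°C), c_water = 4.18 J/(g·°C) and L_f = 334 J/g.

Sum of m c ΔT and latent-heat terms is zero:
warm ice to 0 °C: 56.2·2.09·(0 − (-9.81)) = 1152.3
  latent heat to melt: 56.2·334 = 18771
  meltwater 0→T: 56.2·4.18·T = 234.92 T
  water: 5350.4(T − 88.3)
5585.3 T = 472440 − 19923 = 452517
T ≈ 81.02 °C — above 0 °C, consistent with complete melting.

T_f ≈ 81.0 °C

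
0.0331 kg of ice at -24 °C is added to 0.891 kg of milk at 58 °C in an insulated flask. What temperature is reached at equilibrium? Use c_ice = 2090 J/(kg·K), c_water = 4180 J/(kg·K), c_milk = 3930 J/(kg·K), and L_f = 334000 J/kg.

Taking heat into each body as positive, Σ m c ΔT = 0:
ice -24→0 °C: 0.0331×2090×24 = 1660.3; latent heat to melt: 0.0331×334000 = 11055; meltwater 0→T: 0.0331×4180×T = 138.36 T; milk: 3501.6(T − 58)
3640 T = 203095 − 12716 = 190379
T ≈ 52.30 °C. Since T > 0 °C, the all-ice-melts assumption holds.

T_f ≈ 52.3 °C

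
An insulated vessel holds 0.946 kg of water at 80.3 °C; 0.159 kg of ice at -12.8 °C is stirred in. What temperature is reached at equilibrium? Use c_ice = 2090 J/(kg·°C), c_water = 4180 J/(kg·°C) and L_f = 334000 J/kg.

Heat gained plus heat lost sum to zero:
warm ice to 0 °C: 0.159·2090·(0 − (-12.8)) = 4253.6
  latent heat to melt: 0.159·334000 = 53106
  warm the meltwater: 664.62 T
  water cools: 0.946·4180·(T − 80.3) = 3954.3(T − 80.3)
4618.9 T = 317529 − 57360 = 260169
T ≈ 56.33 °C. Since T > 0 °C, the all-ice-melts assumption holds.

T_f ≈ 56.3 °C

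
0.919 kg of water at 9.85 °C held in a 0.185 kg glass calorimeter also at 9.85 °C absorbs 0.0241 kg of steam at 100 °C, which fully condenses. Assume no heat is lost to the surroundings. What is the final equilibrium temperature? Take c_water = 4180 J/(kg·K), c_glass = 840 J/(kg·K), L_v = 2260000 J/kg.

Let T be the final temperature. ΣQ_i = 0:
condense steam: −0.0241×2260000 = −54466
  condensate cools 100→T: 0.0241×4180×(T − 100) = 100.74(T − 100)
  original water: 3841.4(T − 9.85)
  glass cup: 0.185×840×(T − 9.85) = 155.4(T − 9.85)
4097.6 T = 54466 + 10074 + 39369 = 103908
T ≈ 25.36 °C (< 100 °C, so full condensation is consistent).

T_f ≈ 25.4 °C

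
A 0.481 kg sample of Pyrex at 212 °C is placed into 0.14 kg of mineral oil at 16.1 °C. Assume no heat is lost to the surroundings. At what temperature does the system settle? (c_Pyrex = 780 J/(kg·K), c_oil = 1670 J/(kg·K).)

Heat lost by the Pyrex equals heat gained by the oil:
0.481×780×(212 − T) = 0.14×1670×(T − 16.1)
375.18(212 − T) = 233.8(T − 16.1)
608.98 T = 83302  ⇒  T ≈ 136.79 °C

T_f ≈ 136.8 °C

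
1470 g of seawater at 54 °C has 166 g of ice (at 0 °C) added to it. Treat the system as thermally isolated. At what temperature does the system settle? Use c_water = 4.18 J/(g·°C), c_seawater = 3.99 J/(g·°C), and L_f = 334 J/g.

T_f ≈ 39.8 °C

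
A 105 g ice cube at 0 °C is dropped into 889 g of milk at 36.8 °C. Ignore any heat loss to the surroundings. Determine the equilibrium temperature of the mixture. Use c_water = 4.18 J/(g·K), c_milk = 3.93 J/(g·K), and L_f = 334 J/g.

Energy balance with sensible and latent terms:
latent heat to melt: 105×334 = 35070
  meltwater 0→T: 105×4.18×T = 438.9 T
  milk: 3493.8(T − 36.8)
3932.7 T = 128571 − 35070 = 93501
T ≈ 23.78 °C (positive, so assuming full melt was valid).

T_f ≈ 23.8 °C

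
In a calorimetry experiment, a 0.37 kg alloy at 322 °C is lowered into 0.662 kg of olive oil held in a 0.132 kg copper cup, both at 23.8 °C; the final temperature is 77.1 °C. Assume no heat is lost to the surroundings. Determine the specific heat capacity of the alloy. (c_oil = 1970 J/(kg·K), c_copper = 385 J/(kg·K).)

Taking heat into each body as positive, Σ m c ΔT = 0:
0.37·c·(77.1 − 322) + 0.662·1970·(77.1 − 23.8) + 0.132·385·(77.1 − 23.8) = 0
-90.61 c = -72219
c = -72219/-90.61 ≈ 797 J/(kg·K)

c ≈ 797 J/(kg·K)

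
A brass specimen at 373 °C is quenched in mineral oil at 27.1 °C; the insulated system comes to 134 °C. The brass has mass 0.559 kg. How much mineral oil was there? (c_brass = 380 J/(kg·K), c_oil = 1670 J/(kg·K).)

m ≈ 0.284 kg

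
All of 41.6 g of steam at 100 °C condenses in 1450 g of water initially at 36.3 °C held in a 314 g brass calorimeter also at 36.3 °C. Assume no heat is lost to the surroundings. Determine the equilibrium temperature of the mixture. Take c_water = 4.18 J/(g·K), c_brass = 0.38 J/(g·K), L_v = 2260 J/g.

Energy balance with sensible and latent terms:
latent heat released on condensation: 41.6·2260 = 94016; condensed water 100 °C→T: 173.89(T − 100); water warms: 1450·4.18·(T − 36.3) = 6061(T − 36.3); brass cup: 314·0.38·(T − 36.3) = 119.32(T − 36.3)
6354.2 T = 94016 + 17389 + 224346 = 335750
T ≈ 52.84 °C (< 100 °C, so full condensation is consistent).

T_f ≈ 52.8 °C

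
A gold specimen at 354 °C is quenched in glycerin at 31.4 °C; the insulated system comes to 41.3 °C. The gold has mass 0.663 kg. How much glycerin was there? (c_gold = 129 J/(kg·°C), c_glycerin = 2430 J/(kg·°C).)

m ≈ 1.11 kg

Setting the total heat transfer to zero:
0.663·129·(41.3 − 354) + m·2430·(41.3 − 31.4) = 0
24057 m = 26744
m = 26744/24057 ≈ 1.112 kg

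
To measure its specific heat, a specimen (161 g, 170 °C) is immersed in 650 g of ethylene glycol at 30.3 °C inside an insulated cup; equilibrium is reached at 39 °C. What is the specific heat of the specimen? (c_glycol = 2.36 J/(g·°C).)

Energy conservation, ΣQ = 0:
161×c×(39 − 170) + 650×2.36×(39 − 30.3) = 0
-21091 c = -13346
c = -13346/-21091 ≈ 0.6328 J/(g·°C)

c ≈ 0.633 J/(g·°C)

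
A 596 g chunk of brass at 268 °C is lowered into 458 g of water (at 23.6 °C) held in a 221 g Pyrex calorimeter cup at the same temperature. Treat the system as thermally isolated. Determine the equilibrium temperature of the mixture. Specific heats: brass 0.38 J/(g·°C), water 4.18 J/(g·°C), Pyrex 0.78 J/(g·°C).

Conservation of energy gives ΣQ = 0:
596*0.38*(T − 268) + 458*4.18*(T − 23.6) + 221*0.78*(T − 23.6) = 0
(226.48 + 1914.4 + 172.38) T = 226.48*268 + 1914.4*23.6 + 172.38*23.6
T = 109946 / 2313.3 = 47.5 °C

T_f ≈ 47.5 °C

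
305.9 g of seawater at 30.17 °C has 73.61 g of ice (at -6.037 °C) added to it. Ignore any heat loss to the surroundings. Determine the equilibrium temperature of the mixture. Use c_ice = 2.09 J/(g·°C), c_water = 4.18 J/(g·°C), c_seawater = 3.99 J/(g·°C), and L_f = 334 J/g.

T_f ≈ 7.4 °C

Taking heat into each body as positive, Σ m c ΔT = 0:
ice -6.037→0 °C: 73.61×2.09×6.037 = 928.76; latent heat to melt: 73.61×334 = 24586; meltwater 0→T: 73.61×4.18×T = 307.69 T; seawater cools: 305.9×3.99×(T − 30.17) = 1220.5(T − 30.17)
1528.2 T = 36824 − 25515 = 11309
T ≈ 7.40 °C. Since T > 0 °C, the all-ice-melts assumption holds.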